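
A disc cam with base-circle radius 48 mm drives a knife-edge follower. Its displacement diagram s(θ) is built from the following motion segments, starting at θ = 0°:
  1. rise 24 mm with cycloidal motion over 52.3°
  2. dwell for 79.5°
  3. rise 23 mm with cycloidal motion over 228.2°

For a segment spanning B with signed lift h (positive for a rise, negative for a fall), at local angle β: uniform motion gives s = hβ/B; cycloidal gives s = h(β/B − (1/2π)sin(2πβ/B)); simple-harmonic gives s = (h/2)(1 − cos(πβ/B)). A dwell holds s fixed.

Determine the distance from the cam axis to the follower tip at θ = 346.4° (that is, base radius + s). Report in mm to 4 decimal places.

seg 1 [0°–52.3°] cycloidal, h=24: full span → s += 24 → s = 24.0000
seg 2 [52.3°–131.8°] dwell: s stays 24.0000
seg 3 [131.8°–360°] cycloidal, h=23: θ=346.4° here. β=214.6, B=228.2. 23·(0.9404 − sin(2π·0.9404)/(2π)) = 22.9682 → s = 46.9682
radial distance = base radius + s = 48 + 46.9682 = 94.9682

94.9682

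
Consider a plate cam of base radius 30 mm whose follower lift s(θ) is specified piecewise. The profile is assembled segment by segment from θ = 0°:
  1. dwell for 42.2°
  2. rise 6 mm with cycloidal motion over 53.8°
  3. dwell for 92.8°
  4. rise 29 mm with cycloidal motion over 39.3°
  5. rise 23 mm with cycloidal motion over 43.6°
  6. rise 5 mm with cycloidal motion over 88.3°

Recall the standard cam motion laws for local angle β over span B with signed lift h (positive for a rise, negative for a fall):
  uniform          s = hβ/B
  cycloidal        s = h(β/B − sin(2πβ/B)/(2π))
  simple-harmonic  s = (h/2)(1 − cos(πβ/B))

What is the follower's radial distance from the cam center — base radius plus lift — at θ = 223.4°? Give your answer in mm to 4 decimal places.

seg 1 [0°–42.2°] dwell: s stays 0.0000
seg 2 [42.2°–96°] cycloidal, h=6: full span → s += 6 → s = 6.0000
seg 3 [96°–188.8°] dwell: s stays 6.0000
seg 4 [188.8°–228.1°] cycloidal, h=29: θ=223.4° here. β=34.6, B=39.3. 29·(0.8804 − sin(2π·0.8804)/(2π)) = 28.6827 → s = 34.6827
radial distance = base radius + s = 30 + 34.6827 = 64.6827

64.6827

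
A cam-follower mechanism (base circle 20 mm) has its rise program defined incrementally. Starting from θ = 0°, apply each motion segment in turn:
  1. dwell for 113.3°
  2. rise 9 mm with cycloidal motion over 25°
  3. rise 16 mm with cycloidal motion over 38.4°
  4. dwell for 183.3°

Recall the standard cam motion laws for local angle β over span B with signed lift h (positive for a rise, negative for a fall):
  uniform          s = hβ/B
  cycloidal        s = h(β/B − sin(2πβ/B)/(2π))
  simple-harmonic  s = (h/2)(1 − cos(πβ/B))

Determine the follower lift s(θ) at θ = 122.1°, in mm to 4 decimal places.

seg 1 [0°–113.3°] dwell: s stays 0.0000
seg 2 [113.3°–138.3°] cycloidal, h=9: θ=122.1° here. β=8.8, B=25. 9·(0.3520 − sin(2π·0.3520)/(2π)) = 2.0198 → s = 2.0198

2.0198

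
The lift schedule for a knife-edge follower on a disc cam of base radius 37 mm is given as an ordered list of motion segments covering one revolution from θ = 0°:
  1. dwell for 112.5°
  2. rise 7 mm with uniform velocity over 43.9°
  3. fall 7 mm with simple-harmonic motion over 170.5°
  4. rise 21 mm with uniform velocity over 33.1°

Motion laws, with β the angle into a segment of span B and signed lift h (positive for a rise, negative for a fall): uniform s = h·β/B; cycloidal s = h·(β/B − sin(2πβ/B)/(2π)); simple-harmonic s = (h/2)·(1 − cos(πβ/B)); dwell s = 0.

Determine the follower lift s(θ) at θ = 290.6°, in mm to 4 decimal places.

seg 1 [0°–112.5°] dwell: s stays 0.0000
seg 2 [112.5°–156.4°] uniform, h=7: full span → s += 7 → s = 7.0000
seg 3 [156.4°–326.9°] simple-harmonic, h=-7: θ=290.6° here. β=134.2, B=170.5. -7/2·(1 − cos(π·0.7871)) = -6.2459 → s = 0.7541

0.7541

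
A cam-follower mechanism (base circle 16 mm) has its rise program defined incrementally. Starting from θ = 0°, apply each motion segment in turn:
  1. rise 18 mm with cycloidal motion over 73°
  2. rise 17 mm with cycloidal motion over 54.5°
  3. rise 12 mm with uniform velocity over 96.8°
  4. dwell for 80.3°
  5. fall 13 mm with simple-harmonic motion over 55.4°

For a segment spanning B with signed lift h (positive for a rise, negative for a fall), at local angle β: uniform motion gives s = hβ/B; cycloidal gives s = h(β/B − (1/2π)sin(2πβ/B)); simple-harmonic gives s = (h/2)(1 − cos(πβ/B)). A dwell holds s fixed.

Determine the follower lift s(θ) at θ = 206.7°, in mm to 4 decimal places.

seg 1 [0°–73°] cycloidal, h=18: full span → s += 18 → s = 18.0000
seg 2 [73°–127.5°] cycloidal, h=17: full span → s += 17 → s = 35.0000
seg 3 [127.5°–224.3°] uniform, h=12: θ=206.7° here. β=79.2, B=96.8. 12·79.2/96.8 = 9.8182 → s = 44.8182

44.8182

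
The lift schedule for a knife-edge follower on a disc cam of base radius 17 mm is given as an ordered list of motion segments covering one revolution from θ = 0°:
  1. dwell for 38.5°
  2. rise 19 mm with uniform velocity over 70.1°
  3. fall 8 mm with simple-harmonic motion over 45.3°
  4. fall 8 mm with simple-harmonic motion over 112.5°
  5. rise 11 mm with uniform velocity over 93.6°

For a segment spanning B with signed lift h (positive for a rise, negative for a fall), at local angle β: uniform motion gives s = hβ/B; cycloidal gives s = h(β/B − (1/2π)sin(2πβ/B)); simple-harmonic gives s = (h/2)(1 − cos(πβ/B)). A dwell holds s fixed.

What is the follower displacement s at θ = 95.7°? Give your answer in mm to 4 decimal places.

seg 1 [0°–38.5°] dwell: s stays 0.0000
seg 2 [38.5°–108.6°] uniform, h=19: θ=95.7° here. β=57.2, B=70.1. 19·57.2/70.1 = 15.5036 → s = 15.5036

15.5036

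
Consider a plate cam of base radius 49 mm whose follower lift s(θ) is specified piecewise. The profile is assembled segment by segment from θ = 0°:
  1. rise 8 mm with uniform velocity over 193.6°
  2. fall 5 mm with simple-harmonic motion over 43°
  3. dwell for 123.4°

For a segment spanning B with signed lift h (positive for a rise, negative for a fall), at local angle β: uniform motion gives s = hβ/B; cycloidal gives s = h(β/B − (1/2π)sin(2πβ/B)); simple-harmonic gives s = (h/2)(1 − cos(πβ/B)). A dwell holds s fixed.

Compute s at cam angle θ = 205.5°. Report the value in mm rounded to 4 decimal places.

seg 1 [0°–193.6°] uniform, h=8: full span → s += 8 → s = 8.0000
seg 2 [193.6°–236.6°] simple-harmonic, h=-5: θ=205.5° here. β=11.9, B=43. -5/2·(1 − cos(π·0.2767)) = -0.8868 → s = 7.1132

7.1132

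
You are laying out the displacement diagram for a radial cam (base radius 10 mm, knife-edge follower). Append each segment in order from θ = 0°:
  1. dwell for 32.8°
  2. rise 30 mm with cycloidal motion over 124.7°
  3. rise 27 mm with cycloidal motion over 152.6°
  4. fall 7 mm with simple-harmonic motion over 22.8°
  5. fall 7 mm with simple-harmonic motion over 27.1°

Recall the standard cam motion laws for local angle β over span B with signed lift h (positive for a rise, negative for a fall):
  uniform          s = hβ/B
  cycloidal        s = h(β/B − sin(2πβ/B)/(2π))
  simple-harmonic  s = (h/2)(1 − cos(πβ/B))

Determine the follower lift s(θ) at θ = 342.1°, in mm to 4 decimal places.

seg 1 [0°–32.8°] dwell: s stays 0.0000
seg 2 [32.8°–157.5°] cycloidal, h=30: full span → s += 30 → s = 30.0000
seg 3 [157.5°–310.1°] cycloidal, h=27: full span → s += 27 → s = 57.0000
seg 4 [310.1°–332.9°] simple-harmonic, h=-7: full span → s += -7 → s = 50.0000
seg 5 [332.9°–360°] simple-harmonic, h=-7: θ=342.1° here. β=9.2, B=27.1. -7/2·(1 − cos(π·0.3395)) = -1.8089 → s = 48.1911

48.1911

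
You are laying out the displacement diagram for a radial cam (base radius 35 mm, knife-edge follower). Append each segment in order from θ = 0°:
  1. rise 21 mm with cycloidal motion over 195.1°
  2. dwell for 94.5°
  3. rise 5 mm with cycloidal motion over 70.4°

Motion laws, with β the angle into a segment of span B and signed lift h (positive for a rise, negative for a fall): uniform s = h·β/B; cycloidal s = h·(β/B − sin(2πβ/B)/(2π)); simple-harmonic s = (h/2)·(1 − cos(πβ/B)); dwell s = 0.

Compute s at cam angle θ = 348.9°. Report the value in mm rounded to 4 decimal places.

seg 1 [0°–195.1°] cycloidal, h=21: full span → s += 21 → s = 21.0000
seg 2 [195.1°–289.6°] dwell: s stays 21.0000
seg 3 [289.6°–360°] cycloidal, h=5: θ=348.9° here. β=59.3, B=70.4. 5·(0.8423 − sin(2π·0.8423)/(2π)) = 4.8772 → s = 25.8772

25.8772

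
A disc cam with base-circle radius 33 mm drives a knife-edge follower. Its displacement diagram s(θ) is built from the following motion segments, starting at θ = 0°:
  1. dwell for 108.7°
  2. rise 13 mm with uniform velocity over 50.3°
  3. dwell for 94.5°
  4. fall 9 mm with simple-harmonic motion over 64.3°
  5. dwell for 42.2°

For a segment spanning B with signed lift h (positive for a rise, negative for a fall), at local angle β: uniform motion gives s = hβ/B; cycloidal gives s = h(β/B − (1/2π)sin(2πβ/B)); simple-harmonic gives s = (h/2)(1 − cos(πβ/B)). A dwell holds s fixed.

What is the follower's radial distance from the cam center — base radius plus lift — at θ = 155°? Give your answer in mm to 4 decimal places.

seg 1 [0°–108.7°] dwell: s stays 0.0000
seg 2 [108.7°–159°] uniform, h=13: θ=155° here. β=46.3, B=50.3. 13·46.3/50.3 = 11.9662 → s = 11.9662
radial distance = base radius + s = 33 + 11.9662 = 44.9662

44.9662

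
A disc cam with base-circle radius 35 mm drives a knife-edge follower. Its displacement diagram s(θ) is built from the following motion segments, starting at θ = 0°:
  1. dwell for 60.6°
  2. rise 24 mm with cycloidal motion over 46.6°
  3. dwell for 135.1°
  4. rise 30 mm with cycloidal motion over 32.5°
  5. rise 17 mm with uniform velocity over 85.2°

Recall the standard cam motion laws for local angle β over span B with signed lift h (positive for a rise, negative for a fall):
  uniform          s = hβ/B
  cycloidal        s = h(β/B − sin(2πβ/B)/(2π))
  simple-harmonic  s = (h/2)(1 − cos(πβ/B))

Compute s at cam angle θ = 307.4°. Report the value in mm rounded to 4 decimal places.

seg 1 [0°–60.6°] dwell: s stays 0.0000
seg 2 [60.6°–107.2°] cycloidal, h=24: full span → s += 24 → s = 24.0000
seg 3 [107.2°–242.3°] dwell: s stays 24.0000
seg 4 [242.3°–274.8°] cycloidal, h=30: full span → s += 30 → s = 54.0000
seg 5 [274.8°–360°] uniform, h=17: θ=307.4° here. β=32.6, B=85.2. 17·32.6/85.2 = 6.5047 → s = 60.5047

60.5047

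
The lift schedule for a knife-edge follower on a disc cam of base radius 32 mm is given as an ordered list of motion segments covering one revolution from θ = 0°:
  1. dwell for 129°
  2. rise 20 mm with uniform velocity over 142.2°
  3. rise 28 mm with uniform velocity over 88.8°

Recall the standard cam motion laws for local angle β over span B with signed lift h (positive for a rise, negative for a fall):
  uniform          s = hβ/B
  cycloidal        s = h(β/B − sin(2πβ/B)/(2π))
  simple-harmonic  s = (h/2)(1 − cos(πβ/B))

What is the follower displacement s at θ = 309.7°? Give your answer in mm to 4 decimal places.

seg 1 [0°–129°] dwell: s stays 0.0000
seg 2 [129°–271.2°] uniform, h=20: full span → s += 20 → s = 20.0000
seg 3 [271.2°–360°] uniform, h=28: θ=309.7° here. β=38.5, B=88.8. 28·38.5/88.8 = 12.1396 → s = 32.1396

32.1396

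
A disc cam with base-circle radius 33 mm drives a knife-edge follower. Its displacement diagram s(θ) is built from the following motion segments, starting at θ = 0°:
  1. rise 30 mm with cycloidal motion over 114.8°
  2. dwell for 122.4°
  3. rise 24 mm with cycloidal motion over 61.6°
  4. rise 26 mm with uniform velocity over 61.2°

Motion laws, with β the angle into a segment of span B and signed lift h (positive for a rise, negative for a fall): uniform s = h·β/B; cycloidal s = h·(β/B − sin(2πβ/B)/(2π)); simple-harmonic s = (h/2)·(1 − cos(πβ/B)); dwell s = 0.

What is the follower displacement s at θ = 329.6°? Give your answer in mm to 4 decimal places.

seg 1 [0°–114.8°] cycloidal, h=30: full span → s += 30 → s = 30.0000
seg 2 [114.8°–237.2°] dwell: s stays 30.0000
seg 3 [237.2°–298.8°] cycloidal, h=24: full span → s += 24 → s = 54.0000
seg 4 [298.8°–360°] uniform, h=26: θ=329.6° here. β=30.8, B=61.2. 26·30.8/61.2 = 13.0850 → s = 67.0850

67.0850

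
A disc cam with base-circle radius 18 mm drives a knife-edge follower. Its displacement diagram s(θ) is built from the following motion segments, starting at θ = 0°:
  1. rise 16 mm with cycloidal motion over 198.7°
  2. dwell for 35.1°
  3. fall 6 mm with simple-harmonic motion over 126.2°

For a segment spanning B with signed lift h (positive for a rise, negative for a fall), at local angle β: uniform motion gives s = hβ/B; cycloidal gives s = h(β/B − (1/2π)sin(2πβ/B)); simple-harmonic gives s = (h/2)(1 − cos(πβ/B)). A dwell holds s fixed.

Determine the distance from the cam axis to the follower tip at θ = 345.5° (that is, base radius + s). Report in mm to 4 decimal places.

seg 1 [0°–198.7°] cycloidal, h=16: full span → s += 16 → s = 16.0000
seg 2 [198.7°–233.8°] dwell: s stays 16.0000
seg 3 [233.8°–360°] simple-harmonic, h=-6: θ=345.5° here. β=111.7, B=126.2. -6/2·(1 − cos(π·0.8851)) = -5.8067 → s = 10.1933
radial distance = base radius + s = 18 + 10.1933 = 28.1933

28.1933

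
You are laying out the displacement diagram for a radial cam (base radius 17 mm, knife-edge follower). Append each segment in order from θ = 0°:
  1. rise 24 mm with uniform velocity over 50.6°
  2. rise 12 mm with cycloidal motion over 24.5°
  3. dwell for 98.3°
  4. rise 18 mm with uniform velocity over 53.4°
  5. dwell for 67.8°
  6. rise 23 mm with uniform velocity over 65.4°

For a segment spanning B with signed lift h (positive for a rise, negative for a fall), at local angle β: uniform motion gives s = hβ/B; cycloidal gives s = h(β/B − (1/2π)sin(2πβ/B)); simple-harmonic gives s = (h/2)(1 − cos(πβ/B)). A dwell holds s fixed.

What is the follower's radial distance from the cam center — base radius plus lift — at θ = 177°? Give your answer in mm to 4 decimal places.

seg 1 [0°–50.6°] uniform, h=24: full span → s += 24 → s = 24.0000
seg 2 [50.6°–75.1°] cycloidal, h=12: full span → s += 12 → s = 36.0000
seg 3 [75.1°–173.4°] dwell: s stays 36.0000
seg 4 [173.4°–226.8°] uniform, h=18: θ=177° here. β=3.6, B=53.4. 18·3.6/53.4 = 1.2135 → s = 37.2135
radial distance = base radius + s = 17 + 37.2135 = 54.2135

54.2135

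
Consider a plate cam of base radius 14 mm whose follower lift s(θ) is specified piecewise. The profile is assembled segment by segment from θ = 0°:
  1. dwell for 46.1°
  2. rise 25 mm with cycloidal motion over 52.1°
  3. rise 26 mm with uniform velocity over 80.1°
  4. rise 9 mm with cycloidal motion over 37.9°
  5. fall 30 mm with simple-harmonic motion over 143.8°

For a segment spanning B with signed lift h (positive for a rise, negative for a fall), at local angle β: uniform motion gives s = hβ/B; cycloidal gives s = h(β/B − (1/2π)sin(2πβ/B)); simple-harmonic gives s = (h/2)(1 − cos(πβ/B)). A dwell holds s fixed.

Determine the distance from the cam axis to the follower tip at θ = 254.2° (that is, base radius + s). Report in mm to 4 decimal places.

seg 1 [0°–46.1°] dwell: s stays 0.0000
seg 2 [46.1°–98.2°] cycloidal, h=25: full span → s += 25 → s = 25.0000
seg 3 [98.2°–178.3°] uniform, h=26: full span → s += 26 → s = 51.0000
seg 4 [178.3°–216.2°] cycloidal, h=9: full span → s += 9 → s = 60.0000
seg 5 [216.2°–360°] simple-harmonic, h=-30: θ=254.2° here. β=38, B=143.8. -30/2·(1 − cos(π·0.2643)) = -4.8789 → s = 55.1211
radial distance = base radius + s = 14 + 55.1211 = 69.1211

69.1211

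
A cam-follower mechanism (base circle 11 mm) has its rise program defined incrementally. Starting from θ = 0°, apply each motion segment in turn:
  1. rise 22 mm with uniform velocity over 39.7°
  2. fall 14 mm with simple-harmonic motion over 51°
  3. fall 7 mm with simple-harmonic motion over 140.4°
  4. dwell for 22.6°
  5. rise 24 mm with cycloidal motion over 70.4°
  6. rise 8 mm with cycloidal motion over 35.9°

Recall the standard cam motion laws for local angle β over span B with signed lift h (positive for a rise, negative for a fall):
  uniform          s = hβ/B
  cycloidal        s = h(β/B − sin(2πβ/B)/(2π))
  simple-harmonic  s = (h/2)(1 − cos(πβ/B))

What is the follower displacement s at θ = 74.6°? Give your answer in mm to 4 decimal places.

seg 1 [0°–39.7°] uniform, h=22: full span → s += 22 → s = 22.0000
seg 2 [39.7°–90.7°] simple-harmonic, h=-14: θ=74.6° here. β=34.9, B=51. -14/2·(1 − cos(π·0.6843)) = -10.8305 → s = 11.1695

11.1695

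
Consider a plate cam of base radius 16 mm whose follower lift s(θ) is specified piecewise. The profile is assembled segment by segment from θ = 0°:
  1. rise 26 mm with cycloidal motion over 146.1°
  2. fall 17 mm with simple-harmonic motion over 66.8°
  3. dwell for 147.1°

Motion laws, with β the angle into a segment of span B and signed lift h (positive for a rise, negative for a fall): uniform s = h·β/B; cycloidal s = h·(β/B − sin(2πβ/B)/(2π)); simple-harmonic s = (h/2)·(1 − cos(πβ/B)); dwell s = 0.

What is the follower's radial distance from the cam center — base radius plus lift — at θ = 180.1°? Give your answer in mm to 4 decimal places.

seg 1 [0°–146.1°] cycloidal, h=26: full span → s += 26 → s = 26.0000
seg 2 [146.1°–212.9°] simple-harmonic, h=-17: θ=180.1° here. β=34, B=66.8. -17/2·(1 − cos(π·0.5090)) = -8.7398 → s = 17.2602
radial distance = base radius + s = 16 + 17.2602 = 33.2602

33.2602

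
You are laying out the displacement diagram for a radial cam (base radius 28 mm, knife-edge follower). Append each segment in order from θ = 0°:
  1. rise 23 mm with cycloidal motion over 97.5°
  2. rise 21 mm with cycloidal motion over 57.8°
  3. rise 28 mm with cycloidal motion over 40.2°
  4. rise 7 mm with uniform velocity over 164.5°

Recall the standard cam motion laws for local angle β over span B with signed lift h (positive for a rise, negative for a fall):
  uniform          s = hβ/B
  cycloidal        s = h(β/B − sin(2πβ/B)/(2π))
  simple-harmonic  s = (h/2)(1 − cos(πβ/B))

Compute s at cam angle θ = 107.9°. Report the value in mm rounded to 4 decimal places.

seg 1 [0°–97.5°] cycloidal, h=23: full span → s += 23 → s = 23.0000
seg 2 [97.5°–155.3°] cycloidal, h=21: θ=107.9° here. β=10.4, B=57.8. 21·(0.1799 − sin(2π·0.1799)/(2π)) = 0.7550 → s = 23.7550

23.7550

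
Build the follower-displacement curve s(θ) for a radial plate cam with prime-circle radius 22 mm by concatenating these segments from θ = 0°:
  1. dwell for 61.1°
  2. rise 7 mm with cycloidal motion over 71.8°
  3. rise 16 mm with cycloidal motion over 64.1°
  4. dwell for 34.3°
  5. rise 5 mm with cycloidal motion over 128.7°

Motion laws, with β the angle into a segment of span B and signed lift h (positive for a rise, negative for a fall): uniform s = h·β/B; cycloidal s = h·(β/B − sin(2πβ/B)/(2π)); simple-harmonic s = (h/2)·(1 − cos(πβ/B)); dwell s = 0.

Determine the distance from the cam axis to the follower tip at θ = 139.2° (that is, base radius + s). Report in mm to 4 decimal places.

seg 1 [0°–61.1°] dwell: s stays 0.0000
seg 2 [61.1°–132.9°] cycloidal, h=7: full span → s += 7 → s = 7.0000
seg 3 [132.9°–197°] cycloidal, h=16: θ=139.2° here. β=6.3, B=64.1. 16·(0.0983 − sin(2π·0.0983)/(2π)) = 0.0981 → s = 7.0981
radial distance = base radius + s = 22 + 7.0981 = 29.0981

29.0981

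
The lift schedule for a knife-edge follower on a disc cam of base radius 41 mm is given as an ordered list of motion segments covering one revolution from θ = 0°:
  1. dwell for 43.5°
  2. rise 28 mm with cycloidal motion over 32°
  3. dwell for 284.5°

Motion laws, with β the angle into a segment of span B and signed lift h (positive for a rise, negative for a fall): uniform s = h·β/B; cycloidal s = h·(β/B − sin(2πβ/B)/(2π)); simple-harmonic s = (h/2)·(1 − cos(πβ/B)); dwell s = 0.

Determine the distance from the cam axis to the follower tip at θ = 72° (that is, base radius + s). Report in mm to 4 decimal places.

seg 1 [0°–43.5°] dwell: s stays 0.0000
seg 2 [43.5°–75.5°] cycloidal, h=28: θ=72° here. β=28.5, B=32. 28·(0.8906 − sin(2π·0.8906)/(2π)) = 27.7646 → s = 27.7646
radial distance = base radius + s = 41 + 27.7646 = 68.7646

68.7646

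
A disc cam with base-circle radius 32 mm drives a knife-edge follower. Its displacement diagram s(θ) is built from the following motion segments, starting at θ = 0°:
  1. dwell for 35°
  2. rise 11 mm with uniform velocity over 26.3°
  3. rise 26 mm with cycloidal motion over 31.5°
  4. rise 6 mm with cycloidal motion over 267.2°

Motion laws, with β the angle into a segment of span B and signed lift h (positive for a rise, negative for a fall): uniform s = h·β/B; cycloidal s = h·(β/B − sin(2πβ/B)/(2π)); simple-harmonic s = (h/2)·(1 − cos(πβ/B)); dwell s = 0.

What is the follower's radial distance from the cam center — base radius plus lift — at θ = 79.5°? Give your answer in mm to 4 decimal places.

seg 1 [0°–35°] dwell: s stays 0.0000
seg 2 [35°–61.3°] uniform, h=11: full span → s += 11 → s = 11.0000
seg 3 [61.3°–92.8°] cycloidal, h=26: θ=79.5° here. β=18.2, B=31.5. 26·(0.5778 − sin(2π·0.5778)/(2π)) = 16.9649 → s = 27.9649
radial distance = base radius + s = 32 + 27.9649 = 59.9649

59.9649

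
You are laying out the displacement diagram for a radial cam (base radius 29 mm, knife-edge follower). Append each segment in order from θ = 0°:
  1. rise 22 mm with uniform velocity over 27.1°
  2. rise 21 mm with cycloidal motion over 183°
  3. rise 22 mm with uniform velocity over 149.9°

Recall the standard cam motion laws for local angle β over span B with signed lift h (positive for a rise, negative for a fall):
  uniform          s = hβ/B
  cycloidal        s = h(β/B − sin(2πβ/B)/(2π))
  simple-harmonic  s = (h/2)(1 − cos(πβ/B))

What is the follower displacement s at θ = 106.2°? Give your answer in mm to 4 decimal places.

seg 1 [0°–27.1°] uniform, h=22: full span → s += 22 → s = 22.0000
seg 2 [27.1°–210.1°] cycloidal, h=21: θ=106.2° here. β=79.1, B=183. 21·(0.4322 − sin(2π·0.4322)/(2π)) = 7.6967 → s = 29.6967

29.6967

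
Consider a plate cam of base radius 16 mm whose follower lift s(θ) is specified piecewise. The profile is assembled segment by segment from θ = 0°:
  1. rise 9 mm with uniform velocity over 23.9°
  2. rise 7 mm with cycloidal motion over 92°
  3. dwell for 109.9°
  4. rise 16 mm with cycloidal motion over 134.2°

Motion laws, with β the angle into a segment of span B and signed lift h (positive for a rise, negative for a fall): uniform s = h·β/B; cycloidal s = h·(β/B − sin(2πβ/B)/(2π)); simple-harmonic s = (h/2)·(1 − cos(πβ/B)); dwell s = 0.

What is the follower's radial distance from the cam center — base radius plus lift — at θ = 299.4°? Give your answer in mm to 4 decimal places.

seg 1 [0°–23.9°] uniform, h=9: full span → s += 9 → s = 9.0000
seg 2 [23.9°–115.9°] cycloidal, h=7: full span → s += 7 → s = 16.0000
seg 3 [115.9°–225.8°] dwell: s stays 16.0000
seg 4 [225.8°–360°] cycloidal, h=16: θ=299.4° here. β=73.6, B=134.2. 16·(0.5484 − sin(2π·0.5484)/(2π)) = 9.5380 → s = 25.5380
radial distance = base radius + s = 16 + 25.5380 = 41.5380

41.5380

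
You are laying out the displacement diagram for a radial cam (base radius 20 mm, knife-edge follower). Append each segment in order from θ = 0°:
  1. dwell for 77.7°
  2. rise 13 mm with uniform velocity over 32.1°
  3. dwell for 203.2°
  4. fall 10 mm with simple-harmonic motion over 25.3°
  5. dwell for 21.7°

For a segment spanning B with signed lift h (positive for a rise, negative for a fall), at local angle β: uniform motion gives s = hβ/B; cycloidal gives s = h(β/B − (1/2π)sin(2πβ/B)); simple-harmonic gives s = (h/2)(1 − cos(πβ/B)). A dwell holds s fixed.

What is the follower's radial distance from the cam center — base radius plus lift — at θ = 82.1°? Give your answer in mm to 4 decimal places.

seg 1 [0°–77.7°] dwell: s stays 0.0000
seg 2 [77.7°–109.8°] uniform, h=13: θ=82.1° here. β=4.4, B=32.1. 13·4.4/32.1 = 1.7819 → s = 1.7819
radial distance = base radius + s = 20 + 1.7819 = 21.7819

21.7819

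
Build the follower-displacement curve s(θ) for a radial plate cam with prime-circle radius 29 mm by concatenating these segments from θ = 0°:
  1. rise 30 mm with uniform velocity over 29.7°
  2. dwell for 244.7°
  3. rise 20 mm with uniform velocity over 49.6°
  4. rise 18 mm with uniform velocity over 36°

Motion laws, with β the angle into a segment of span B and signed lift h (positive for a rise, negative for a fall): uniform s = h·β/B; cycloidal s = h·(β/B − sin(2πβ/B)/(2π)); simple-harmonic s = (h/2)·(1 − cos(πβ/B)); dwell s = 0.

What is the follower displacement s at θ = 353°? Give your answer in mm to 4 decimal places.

seg 1 [0°–29.7°] uniform, h=30: full span → s += 30 → s = 30.0000
seg 2 [29.7°–274.4°] dwell: s stays 30.0000
seg 3 [274.4°–324°] uniform, h=20: full span → s += 20 → s = 50.0000
seg 4 [324°–360°] uniform, h=18: θ=353° here. β=29, B=36. 18·29/36 = 14.5000 → s = 64.5000

64.5000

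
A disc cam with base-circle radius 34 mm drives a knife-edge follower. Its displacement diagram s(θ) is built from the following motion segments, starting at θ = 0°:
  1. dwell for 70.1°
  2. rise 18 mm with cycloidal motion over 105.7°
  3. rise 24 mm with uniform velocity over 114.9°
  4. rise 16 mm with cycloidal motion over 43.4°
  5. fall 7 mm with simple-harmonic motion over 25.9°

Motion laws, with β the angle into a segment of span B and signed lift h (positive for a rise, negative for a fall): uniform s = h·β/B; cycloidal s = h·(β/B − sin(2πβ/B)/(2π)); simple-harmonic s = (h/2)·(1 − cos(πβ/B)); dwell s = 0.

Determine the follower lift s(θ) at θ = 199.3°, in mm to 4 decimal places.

seg 1 [0°–70.1°] dwell: s stays 0.0000
seg 2 [70.1°–175.8°] cycloidal, h=18: full span → s += 18 → s = 18.0000
seg 3 [175.8°–290.7°] uniform, h=24: θ=199.3° here. β=23.5, B=114.9. 24·23.5/114.9 = 4.9086 → s = 22.9086

22.9086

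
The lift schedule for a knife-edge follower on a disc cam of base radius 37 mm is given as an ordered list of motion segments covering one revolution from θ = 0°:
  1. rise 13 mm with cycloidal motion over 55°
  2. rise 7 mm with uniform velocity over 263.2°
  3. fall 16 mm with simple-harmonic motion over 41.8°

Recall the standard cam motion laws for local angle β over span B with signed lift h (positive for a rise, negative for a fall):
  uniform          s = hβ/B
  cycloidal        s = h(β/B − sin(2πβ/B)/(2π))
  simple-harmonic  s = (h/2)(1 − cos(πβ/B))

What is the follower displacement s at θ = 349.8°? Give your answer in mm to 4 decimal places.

seg 1 [0°–55°] cycloidal, h=13: full span → s += 13 → s = 13.0000
seg 2 [55°–318.2°] uniform, h=7: full span → s += 7 → s = 20.0000
seg 3 [318.2°–360°] simple-harmonic, h=-16: θ=349.8° here. β=31.6, B=41.8. -16/2·(1 − cos(π·0.7560)) = -13.7621 → s = 6.2379

6.2379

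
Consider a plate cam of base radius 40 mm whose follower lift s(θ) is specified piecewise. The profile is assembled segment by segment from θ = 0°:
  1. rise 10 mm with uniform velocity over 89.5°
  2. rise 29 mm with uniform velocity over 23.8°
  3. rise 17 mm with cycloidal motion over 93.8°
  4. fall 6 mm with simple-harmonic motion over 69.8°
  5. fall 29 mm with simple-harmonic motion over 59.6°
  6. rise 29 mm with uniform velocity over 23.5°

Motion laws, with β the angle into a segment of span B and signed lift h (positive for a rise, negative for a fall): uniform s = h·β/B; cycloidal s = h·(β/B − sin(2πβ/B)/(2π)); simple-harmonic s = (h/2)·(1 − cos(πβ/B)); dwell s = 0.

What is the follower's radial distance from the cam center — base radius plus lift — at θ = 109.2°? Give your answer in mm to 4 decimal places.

seg 1 [0°–89.5°] uniform, h=10: full span → s += 10 → s = 10.0000
seg 2 [89.5°–113.3°] uniform, h=29: θ=109.2° here. β=19.7, B=23.8. 29·19.7/23.8 = 24.0042 → s = 34.0042
radial distance = base radius + s = 40 + 34.0042 = 74.0042

74.0042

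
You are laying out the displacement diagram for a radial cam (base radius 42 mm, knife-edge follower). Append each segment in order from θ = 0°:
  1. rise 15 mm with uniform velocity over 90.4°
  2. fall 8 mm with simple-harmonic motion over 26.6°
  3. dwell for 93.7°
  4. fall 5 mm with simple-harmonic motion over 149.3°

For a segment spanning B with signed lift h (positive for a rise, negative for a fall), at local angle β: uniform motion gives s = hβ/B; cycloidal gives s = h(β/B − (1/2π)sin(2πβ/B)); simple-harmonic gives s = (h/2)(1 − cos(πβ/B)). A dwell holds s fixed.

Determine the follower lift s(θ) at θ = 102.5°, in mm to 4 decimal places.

seg 1 [0°–90.4°] uniform, h=15: full span → s += 15 → s = 15.0000
seg 2 [90.4°–117°] simple-harmonic, h=-8: θ=102.5° here. β=12.1, B=26.6. -8/2·(1 − cos(π·0.4549)) = -3.4350 → s = 11.5650

11.5650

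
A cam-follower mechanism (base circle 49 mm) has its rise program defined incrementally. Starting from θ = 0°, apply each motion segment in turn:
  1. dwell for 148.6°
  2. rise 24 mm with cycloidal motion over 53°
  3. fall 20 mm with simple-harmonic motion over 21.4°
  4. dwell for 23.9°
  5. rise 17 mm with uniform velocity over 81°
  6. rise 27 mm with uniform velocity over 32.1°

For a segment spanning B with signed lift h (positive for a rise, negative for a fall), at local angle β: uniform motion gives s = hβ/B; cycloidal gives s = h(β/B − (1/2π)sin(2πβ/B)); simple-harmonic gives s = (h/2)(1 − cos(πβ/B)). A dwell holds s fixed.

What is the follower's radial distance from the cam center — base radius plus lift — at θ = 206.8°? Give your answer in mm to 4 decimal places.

seg 1 [0°–148.6°] dwell: s stays 0.0000
seg 2 [148.6°–201.6°] cycloidal, h=24: full span → s += 24 → s = 24.0000
seg 3 [201.6°–223°] simple-harmonic, h=-20: θ=206.8° here. β=5.2, B=21.4. -20/2·(1 − cos(π·0.2430)) = -2.7750 → s = 21.2250
radial distance = base radius + s = 49 + 21.2250 = 70.2250

70.2250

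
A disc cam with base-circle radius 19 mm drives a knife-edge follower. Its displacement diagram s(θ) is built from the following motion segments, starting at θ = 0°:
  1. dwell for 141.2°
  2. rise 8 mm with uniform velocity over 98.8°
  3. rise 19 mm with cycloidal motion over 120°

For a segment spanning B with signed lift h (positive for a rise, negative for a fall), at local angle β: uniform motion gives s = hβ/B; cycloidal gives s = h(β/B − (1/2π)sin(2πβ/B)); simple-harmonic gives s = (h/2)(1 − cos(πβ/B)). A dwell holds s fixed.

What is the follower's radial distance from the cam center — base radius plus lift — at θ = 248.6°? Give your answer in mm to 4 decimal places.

seg 1 [0°–141.2°] dwell: s stays 0.0000
seg 2 [141.2°–240°] uniform, h=8: full span → s += 8 → s = 8.0000
seg 3 [240°–360°] cycloidal, h=19: θ=248.6° here. β=8.6, B=120. 19·(0.0717 − sin(2π·0.0717)/(2π)) = 0.0456 → s = 8.0456
radial distance = base radius + s = 19 + 8.0456 = 27.0456

27.0456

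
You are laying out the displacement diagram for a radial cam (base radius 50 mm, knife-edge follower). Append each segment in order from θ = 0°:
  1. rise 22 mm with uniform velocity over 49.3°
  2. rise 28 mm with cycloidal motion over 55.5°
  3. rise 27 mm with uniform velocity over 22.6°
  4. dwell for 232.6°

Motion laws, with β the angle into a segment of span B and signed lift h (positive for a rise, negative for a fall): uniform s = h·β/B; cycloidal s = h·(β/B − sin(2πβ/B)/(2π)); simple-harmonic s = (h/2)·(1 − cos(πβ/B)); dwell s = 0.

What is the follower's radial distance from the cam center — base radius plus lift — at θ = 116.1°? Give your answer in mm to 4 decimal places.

seg 1 [0°–49.3°] uniform, h=22: full span → s += 22 → s = 22.0000
seg 2 [49.3°–104.8°] cycloidal, h=28: full span → s += 28 → s = 50.0000
seg 3 [104.8°–127.4°] uniform, h=27: θ=116.1° here. β=11.3, B=22.6. 27·11.3/22.6 = 13.5000 → s = 63.5000
radial distance = base radius + s = 50 + 63.5000 = 113.5000

113.5000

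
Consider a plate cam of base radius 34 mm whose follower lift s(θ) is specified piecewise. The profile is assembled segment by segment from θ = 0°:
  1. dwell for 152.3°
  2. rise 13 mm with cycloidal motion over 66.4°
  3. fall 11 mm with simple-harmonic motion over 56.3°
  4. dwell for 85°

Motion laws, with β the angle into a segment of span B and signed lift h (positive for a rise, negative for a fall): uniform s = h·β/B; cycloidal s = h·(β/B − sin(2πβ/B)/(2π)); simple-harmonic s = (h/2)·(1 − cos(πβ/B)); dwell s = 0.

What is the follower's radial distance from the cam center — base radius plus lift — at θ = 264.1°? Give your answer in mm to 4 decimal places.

seg 1 [0°–152.3°] dwell: s stays 0.0000
seg 2 [152.3°–218.7°] cycloidal, h=13: full span → s += 13 → s = 13.0000
seg 3 [218.7°–275°] simple-harmonic, h=-11: θ=264.1° here. β=45.4, B=56.3. -11/2·(1 − cos(π·0.8064)) = -10.0136 → s = 2.9864
radial distance = base radius + s = 34 + 2.9864 = 36.9864

36.9864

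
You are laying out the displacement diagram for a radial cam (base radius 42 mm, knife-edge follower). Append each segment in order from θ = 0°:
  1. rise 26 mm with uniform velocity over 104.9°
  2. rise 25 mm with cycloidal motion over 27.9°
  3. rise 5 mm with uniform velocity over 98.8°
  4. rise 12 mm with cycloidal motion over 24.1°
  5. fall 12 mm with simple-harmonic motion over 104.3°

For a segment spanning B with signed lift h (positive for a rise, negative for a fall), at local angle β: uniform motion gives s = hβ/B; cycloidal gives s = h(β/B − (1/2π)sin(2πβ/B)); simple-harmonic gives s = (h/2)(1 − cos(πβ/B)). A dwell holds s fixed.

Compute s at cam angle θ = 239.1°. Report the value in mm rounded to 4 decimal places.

seg 1 [0°–104.9°] uniform, h=26: full span → s += 26 → s = 26.0000
seg 2 [104.9°–132.8°] cycloidal, h=25: full span → s += 25 → s = 51.0000
seg 3 [132.8°–231.6°] uniform, h=5: full span → s += 5 → s = 56.0000
seg 4 [231.6°–255.7°] cycloidal, h=12: θ=239.1° here. β=7.5, B=24.1. 12·(0.3112 − sin(2π·0.3112)/(2π)) = 1.9641 → s = 57.9641

57.9641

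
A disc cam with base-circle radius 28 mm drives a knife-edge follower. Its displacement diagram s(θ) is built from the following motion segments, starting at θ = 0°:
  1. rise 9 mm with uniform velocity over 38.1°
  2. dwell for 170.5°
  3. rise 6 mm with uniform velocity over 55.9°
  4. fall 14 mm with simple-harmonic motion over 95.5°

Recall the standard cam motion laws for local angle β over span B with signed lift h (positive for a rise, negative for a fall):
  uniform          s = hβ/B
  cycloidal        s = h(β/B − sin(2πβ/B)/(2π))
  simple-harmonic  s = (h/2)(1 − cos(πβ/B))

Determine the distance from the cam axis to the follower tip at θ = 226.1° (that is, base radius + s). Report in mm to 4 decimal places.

seg 1 [0°–38.1°] uniform, h=9: full span → s += 9 → s = 9.0000
seg 2 [38.1°–208.6°] dwell: s stays 9.0000
seg 3 [208.6°–264.5°] uniform, h=6: θ=226.1° here. β=17.5, B=55.9. 6·17.5/55.9 = 1.8784 → s = 10.8784
radial distance = base radius + s = 28 + 10.8784 = 38.8784

38.8784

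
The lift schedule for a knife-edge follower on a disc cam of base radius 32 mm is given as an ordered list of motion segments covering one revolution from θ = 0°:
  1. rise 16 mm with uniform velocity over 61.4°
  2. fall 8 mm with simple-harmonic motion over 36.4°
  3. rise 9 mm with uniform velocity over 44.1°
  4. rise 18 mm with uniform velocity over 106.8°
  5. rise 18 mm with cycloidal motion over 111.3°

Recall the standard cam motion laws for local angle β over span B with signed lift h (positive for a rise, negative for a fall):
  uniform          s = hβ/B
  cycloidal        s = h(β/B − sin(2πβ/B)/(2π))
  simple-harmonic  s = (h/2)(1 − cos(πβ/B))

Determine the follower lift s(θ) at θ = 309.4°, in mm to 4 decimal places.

seg 1 [0°–61.4°] uniform, h=16: full span → s += 16 → s = 16.0000
seg 2 [61.4°–97.8°] simple-harmonic, h=-8: full span → s += -8 → s = 8.0000
seg 3 [97.8°–141.9°] uniform, h=9: full span → s += 9 → s = 17.0000
seg 4 [141.9°–248.7°] uniform, h=18: full span → s += 18 → s = 35.0000
seg 5 [248.7°–360°] cycloidal, h=18: θ=309.4° here. β=60.7, B=111.3. 18·(0.5454 − sin(2π·0.5454)/(2π)) = 10.6224 → s = 45.6224

45.6224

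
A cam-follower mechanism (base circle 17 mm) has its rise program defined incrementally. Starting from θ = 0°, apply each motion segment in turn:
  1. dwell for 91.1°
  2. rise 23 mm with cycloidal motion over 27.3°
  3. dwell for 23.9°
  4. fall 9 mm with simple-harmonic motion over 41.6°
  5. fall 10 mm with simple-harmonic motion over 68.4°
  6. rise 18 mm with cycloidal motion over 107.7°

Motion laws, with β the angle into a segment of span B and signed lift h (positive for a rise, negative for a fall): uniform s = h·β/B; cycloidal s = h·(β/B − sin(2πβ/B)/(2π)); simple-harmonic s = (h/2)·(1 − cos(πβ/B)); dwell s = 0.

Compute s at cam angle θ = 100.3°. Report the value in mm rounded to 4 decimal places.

seg 1 [0°–91.1°] dwell: s stays 0.0000
seg 2 [91.1°–118.4°] cycloidal, h=23: θ=100.3° here. β=9.2, B=27.3. 23·(0.3370 − sin(2π·0.3370)/(2π)) = 4.6237 → s = 4.6237

4.6237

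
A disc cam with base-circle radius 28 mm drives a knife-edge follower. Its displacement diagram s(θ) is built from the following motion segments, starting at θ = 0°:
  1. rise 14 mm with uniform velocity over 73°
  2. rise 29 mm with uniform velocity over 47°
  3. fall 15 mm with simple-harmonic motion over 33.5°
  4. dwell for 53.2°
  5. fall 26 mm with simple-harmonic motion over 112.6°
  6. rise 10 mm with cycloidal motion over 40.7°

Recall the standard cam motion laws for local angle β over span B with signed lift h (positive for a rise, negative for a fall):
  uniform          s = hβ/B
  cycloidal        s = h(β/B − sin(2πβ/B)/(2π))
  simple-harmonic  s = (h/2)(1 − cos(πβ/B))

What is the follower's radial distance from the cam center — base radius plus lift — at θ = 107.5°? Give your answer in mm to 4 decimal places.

seg 1 [0°–73°] uniform, h=14: full span → s += 14 → s = 14.0000
seg 2 [73°–120°] uniform, h=29: θ=107.5° here. β=34.5, B=47. 29·34.5/47 = 21.2872 → s = 35.2872
radial distance = base radius + s = 28 + 35.2872 = 63.2872

63.2872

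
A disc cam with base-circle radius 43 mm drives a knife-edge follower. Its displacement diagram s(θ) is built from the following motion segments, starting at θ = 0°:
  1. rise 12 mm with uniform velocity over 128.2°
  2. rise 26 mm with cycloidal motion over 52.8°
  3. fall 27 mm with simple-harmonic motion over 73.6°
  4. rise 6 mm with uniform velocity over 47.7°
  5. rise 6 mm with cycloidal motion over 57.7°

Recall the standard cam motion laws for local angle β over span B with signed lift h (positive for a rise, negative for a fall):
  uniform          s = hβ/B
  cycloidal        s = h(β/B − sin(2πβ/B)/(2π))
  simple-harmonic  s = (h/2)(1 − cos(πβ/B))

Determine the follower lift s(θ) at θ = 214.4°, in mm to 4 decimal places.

seg 1 [0°–128.2°] uniform, h=12: full span → s += 12 → s = 12.0000
seg 2 [128.2°–181°] cycloidal, h=26: full span → s += 26 → s = 38.0000
seg 3 [181°–254.6°] simple-harmonic, h=-27: θ=214.4° here. β=33.4, B=73.6. -27/2·(1 − cos(π·0.4538)) = -11.5476 → s = 26.4524

26.4524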